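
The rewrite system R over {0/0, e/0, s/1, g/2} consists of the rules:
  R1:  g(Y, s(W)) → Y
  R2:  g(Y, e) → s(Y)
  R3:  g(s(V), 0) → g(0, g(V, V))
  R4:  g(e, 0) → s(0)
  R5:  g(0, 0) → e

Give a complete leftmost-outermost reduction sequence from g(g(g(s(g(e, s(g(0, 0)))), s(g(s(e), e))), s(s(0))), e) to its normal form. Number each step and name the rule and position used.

s(s(e))

1. g(g(g(s(g(e, s(g(0, 0)))), s(g(s(e), e))), s(s(0))), e)  →  s(g(g(s(g(e, s(g(0, 0)))), s(g(s(e), e))), s(s(0))))   [R2 at ε]
2. s(g(g(s(g(e, s(g(0, 0)))), s(g(s(e), e))), s(s(0))))  →  s(g(s(g(e, s(g(0, 0)))), s(g(s(e), e))))   [R1 at 1]
3. s(g(s(g(e, s(g(0, 0)))), s(g(s(e), e))))  →  s(s(g(e, s(g(0, 0)))))   [R1 at 1]
4. s(s(g(e, s(g(0, 0)))))  →  s(s(e))   [R1 at 1.1]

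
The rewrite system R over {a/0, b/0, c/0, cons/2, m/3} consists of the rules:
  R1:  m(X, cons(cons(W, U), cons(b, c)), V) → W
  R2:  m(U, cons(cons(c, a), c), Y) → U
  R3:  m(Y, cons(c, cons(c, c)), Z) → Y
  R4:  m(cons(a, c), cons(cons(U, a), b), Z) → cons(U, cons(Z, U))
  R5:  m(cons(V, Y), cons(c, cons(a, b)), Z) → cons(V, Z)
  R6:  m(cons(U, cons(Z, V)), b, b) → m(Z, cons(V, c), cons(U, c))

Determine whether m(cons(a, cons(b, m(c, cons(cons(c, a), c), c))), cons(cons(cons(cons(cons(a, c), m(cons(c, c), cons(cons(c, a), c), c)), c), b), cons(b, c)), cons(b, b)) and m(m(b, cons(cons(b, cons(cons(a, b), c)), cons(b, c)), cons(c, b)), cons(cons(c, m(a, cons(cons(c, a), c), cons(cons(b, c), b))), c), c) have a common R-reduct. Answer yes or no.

Reduce t₁ = m(cons(a, cons(b, m(c, cons(cons(c, a), c), c))), cons(cons(cons(cons(cons(a, c), m(cons(c, c), cons(cons(c, a), c), c)), c), b), cons(b, c)), cons(b, b)):
1. m(cons(a, cons(b, m(c, cons(cons(c, a), c), c))), cons(cons(cons(cons(cons(a, c), m(cons(c, c), cons(cons(c, a), c), c)), c), b), cons(b, c)), cons(b, b))  →  cons(cons(cons(a, c), m(cons(c, c), cons(cons(c, a), c), c)), c)   [R1 at ε]
2. cons(cons(cons(a, c), m(cons(c, c), cons(cons(c, a), c), c)), c)  →  cons(cons(cons(a, c), cons(c, c)), c)   [R2 at 1.2]

Reduce t₂ = m(m(b, cons(cons(b, cons(cons(a, b), c)), cons(b, c)), cons(c, b)), cons(cons(c, m(a, cons(cons(c, a), c), cons(cons(b, c), b))), c), c):
1. m(m(b, cons(cons(b, cons(cons(a, b), c)), cons(b, c)), cons(c, b)), cons(cons(c, m(a, cons(cons(c, a), c), cons(cons(b, c), b))), c), c)  →  m(b, cons(cons(c, m(a, cons(cons(c, a), c), cons(cons(b, c), b))), c), c)   [R1 at 1]
2. m(b, cons(cons(c, m(a, cons(cons(c, a), c), cons(cons(b, c), b))), c), c)  →  m(b, cons(cons(c, a), c), c)   [R2 at 2.1.2]
3. m(b, cons(cons(c, a), c), c)  →  b   [R2 at ε]

no — NF(t₁) = cons(cons(cons(a, c), cons(c, c)), c), NF(t₂) = b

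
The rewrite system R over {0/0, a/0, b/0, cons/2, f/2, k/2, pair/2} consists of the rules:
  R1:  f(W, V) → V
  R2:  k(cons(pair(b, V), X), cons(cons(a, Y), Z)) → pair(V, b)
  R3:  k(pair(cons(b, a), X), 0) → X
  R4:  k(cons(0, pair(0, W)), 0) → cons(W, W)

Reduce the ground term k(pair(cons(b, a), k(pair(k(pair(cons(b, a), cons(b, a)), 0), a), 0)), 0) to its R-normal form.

1. k(pair(cons(b, a), k(pair(k(pair(cons(b, a), cons(b, a)), 0), a), 0)), 0)  →  k(pair(k(pair(cons(b, a), cons(b, a)), 0), a), 0)   [R3 at ε]
2. k(pair(k(pair(cons(b, a), cons(b, a)), 0), a), 0)  →  k(pair(cons(b, a), a), 0)   [R3 at 1.1]
3. k(pair(cons(b, a), a), 0)  →  a   [R3 at ε]

a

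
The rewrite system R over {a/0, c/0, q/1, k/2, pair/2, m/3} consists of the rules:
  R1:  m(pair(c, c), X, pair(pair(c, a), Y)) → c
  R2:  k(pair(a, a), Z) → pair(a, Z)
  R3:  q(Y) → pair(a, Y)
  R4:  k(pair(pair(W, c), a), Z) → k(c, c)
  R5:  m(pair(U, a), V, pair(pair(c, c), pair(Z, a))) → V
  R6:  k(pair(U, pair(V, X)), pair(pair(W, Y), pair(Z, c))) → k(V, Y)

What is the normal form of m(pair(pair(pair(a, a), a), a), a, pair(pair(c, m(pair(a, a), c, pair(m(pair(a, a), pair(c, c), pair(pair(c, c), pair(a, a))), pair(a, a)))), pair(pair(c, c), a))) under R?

a

1. m(pair(pair(pair(a, a), a), a), a, pair(pair(c, m(pair(a, a), c, pair(m(pair(a, a), pair(c, c), pair(pair(c, c), pair(a, a))), pair(a, a)))), pair(pair(c, c), a)))  →  m(pair(pair(pair(a, a), a), a), a, pair(pair(c, m(pair(a, a), c, pair(pair(c, c), pair(a, a)))), pair(pair(c, c), a)))   [R5 at 3.1.2.3.1]
2. m(pair(pair(pair(a, a), a), a), a, pair(pair(c, m(pair(a, a), c, pair(pair(c, c), pair(a, a)))), pair(pair(c, c), a)))  →  m(pair(pair(pair(a, a), a), a), a, pair(pair(c, c), pair(pair(c, c), a)))   [R5 at 3.1.2]
3. m(pair(pair(pair(a, a), a), a), a, pair(pair(c, c), pair(pair(c, c), a)))  →  a   [R5 at ε]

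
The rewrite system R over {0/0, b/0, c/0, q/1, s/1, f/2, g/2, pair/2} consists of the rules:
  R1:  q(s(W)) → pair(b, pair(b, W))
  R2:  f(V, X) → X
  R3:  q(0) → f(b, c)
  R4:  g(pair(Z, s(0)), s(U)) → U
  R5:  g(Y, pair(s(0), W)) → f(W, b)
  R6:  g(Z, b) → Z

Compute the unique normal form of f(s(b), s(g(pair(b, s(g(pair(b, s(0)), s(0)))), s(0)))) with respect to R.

s(0)

1. f(s(b), s(g(pair(b, s(g(pair(b, s(0)), s(0)))), s(0))))  →  s(g(pair(b, s(g(pair(b, s(0)), s(0)))), s(0)))   [R2 at ε]
2. s(g(pair(b, s(g(pair(b, s(0)), s(0)))), s(0)))  →  s(g(pair(b, s(0)), s(0)))   [R4 at 1.1.2.1]
3. s(g(pair(b, s(0)), s(0)))  →  s(0)   [R4 at 1]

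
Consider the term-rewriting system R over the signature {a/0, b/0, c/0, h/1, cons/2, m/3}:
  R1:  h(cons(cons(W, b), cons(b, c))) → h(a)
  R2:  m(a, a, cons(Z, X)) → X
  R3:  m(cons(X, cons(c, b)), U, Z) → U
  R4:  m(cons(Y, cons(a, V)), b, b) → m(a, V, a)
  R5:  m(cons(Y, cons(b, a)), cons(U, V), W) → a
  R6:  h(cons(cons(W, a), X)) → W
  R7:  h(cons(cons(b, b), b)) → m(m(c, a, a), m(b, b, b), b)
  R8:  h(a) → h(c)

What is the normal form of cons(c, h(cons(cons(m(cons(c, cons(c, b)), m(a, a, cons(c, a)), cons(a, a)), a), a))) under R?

cons(c, a)

1. cons(c, h(cons(cons(m(cons(c, cons(c, b)), m(a, a, cons(c, a)), cons(a, a)), a), a)))  →  cons(c, m(cons(c, cons(c, b)), m(a, a, cons(c, a)), cons(a, a)))   [R6 at 2]
2. cons(c, m(cons(c, cons(c, b)), m(a, a, cons(c, a)), cons(a, a)))  →  cons(c, m(a, a, cons(c, a)))   [R3 at 2]
3. cons(c, m(a, a, cons(c, a)))  →  cons(c, a)   [R2 at 2]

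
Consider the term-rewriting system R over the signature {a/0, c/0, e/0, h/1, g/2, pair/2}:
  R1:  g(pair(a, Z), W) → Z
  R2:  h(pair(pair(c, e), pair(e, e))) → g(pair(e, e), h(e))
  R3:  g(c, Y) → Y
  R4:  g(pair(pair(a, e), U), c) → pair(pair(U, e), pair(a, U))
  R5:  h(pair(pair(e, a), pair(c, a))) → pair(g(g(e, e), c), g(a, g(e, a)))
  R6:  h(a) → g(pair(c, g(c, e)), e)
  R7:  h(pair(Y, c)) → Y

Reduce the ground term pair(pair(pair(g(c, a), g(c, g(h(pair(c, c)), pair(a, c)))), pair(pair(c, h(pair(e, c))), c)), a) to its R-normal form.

pair(pair(pair(a, pair(a, c)), pair(pair(c, e), c)), a)

1. pair(pair(pair(g(c, a), g(c, g(h(pair(c, c)), pair(a, c)))), pair(pair(c, h(pair(e, c))), c)), a)  →  pair(pair(pair(a, g(c, g(h(pair(c, c)), pair(a, c)))), pair(pair(c, h(pair(e, c))), c)), a)   [R3 at 1.1.1]
2. pair(pair(pair(a, g(c, g(h(pair(c, c)), pair(a, c)))), pair(pair(c, h(pair(e, c))), c)), a)  →  pair(pair(pair(a, g(h(pair(c, c)), pair(a, c))), pair(pair(c, h(pair(e, c))), c)), a)   [R3 at 1.1.2]
3. pair(pair(pair(a, g(h(pair(c, c)), pair(a, c))), pair(pair(c, h(pair(e, c))), c)), a)  →  pair(pair(pair(a, g(c, pair(a, c))), pair(pair(c, h(pair(e, c))), c)), a)   [R7 at 1.1.2.1]
4. pair(pair(pair(a, g(c, pair(a, c))), pair(pair(c, h(pair(e, c))), c)), a)  →  pair(pair(pair(a, pair(a, c)), pair(pair(c, h(pair(e, c))), c)), a)   [R3 at 1.1.2]
5. pair(pair(pair(a, pair(a, c)), pair(pair(c, h(pair(e, c))), c)), a)  →  pair(pair(pair(a, pair(a, c)), pair(pair(c, e), c)), a)   [R7 at 1.2.1.2]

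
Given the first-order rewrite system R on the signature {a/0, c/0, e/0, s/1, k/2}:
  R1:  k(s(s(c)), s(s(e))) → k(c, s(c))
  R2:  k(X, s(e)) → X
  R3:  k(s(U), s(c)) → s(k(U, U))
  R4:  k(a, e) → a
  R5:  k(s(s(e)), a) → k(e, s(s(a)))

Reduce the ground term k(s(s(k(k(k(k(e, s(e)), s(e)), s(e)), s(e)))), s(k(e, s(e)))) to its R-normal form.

s(s(e))

1. k(s(s(k(k(k(k(e, s(e)), s(e)), s(e)), s(e)))), s(k(e, s(e))))  →  k(s(s(k(k(k(e, s(e)), s(e)), s(e)))), s(k(e, s(e))))   [R2 at 1.1.1]
2. k(s(s(k(k(k(e, s(e)), s(e)), s(e)))), s(k(e, s(e))))  →  k(s(s(k(k(e, s(e)), s(e)))), s(k(e, s(e))))   [R2 at 1.1.1]
3. k(s(s(k(k(e, s(e)), s(e)))), s(k(e, s(e))))  →  k(s(s(k(e, s(e)))), s(k(e, s(e))))   [R2 at 1.1.1]
4. k(s(s(k(e, s(e)))), s(k(e, s(e))))  →  k(s(s(e)), s(k(e, s(e))))   [R2 at 1.1.1]
5. k(s(s(e)), s(k(e, s(e))))  →  k(s(s(e)), s(e))   [R2 at 2.1]
6. k(s(s(e)), s(e))  →  s(s(e))   [R2 at ε]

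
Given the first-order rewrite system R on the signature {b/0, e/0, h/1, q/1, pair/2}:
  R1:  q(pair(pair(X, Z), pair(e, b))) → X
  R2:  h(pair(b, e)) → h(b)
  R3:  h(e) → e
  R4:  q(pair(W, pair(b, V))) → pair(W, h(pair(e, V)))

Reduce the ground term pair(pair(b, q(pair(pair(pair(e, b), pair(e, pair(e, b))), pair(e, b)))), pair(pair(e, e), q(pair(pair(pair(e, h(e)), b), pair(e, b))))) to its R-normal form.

1. pair(pair(b, q(pair(pair(pair(e, b), pair(e, pair(e, b))), pair(e, b)))), pair(pair(e, e), q(pair(pair(pair(e, h(e)), b), pair(e, b)))))  →  pair(pair(b, pair(e, b)), pair(pair(e, e), q(pair(pair(pair(e, h(e)), b), pair(e, b)))))   [R1 at 1.2]
2. pair(pair(b, pair(e, b)), pair(pair(e, e), q(pair(pair(pair(e, h(e)), b), pair(e, b)))))  →  pair(pair(b, pair(e, b)), pair(pair(e, e), pair(e, h(e))))   [R1 at 2.2]
3. pair(pair(b, pair(e, b)), pair(pair(e, e), pair(e, h(e))))  →  pair(pair(b, pair(e, b)), pair(pair(e, e), pair(e, e)))   [R3 at 2.2.2]

pair(pair(b, pair(e, b)), pair(pair(e, e), pair(e, e)))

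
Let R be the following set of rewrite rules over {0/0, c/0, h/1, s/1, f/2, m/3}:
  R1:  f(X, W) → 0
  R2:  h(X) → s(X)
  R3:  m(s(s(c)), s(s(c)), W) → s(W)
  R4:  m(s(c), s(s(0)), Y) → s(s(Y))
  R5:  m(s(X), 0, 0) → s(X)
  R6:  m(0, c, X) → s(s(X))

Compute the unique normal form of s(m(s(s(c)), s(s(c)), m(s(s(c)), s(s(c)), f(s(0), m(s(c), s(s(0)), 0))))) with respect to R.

1. s(m(s(s(c)), s(s(c)), m(s(s(c)), s(s(c)), f(s(0), m(s(c), s(s(0)), 0)))))  →  s(s(m(s(s(c)), s(s(c)), f(s(0), m(s(c), s(s(0)), 0)))))   [R3 at 1]
2. s(s(m(s(s(c)), s(s(c)), f(s(0), m(s(c), s(s(0)), 0)))))  →  s(s(s(f(s(0), m(s(c), s(s(0)), 0)))))   [R3 at 1.1]
3. s(s(s(f(s(0), m(s(c), s(s(0)), 0)))))  →  s(s(s(0)))   [R1 at 1.1.1]

s(s(s(0)))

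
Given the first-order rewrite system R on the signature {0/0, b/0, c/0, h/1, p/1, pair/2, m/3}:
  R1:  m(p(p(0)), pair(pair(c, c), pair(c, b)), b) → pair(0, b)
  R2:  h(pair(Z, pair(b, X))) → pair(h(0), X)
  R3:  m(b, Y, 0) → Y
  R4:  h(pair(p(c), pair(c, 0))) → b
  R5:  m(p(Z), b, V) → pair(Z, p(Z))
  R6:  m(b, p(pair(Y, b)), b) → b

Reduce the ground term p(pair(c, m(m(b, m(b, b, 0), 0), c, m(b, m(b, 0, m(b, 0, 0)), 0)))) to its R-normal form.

1. p(pair(c, m(m(b, m(b, b, 0), 0), c, m(b, m(b, 0, m(b, 0, 0)), 0))))  →  p(pair(c, m(m(b, b, 0), c, m(b, m(b, 0, m(b, 0, 0)), 0))))   [R3 at 1.2.1]
2. p(pair(c, m(m(b, b, 0), c, m(b, m(b, 0, m(b, 0, 0)), 0))))  →  p(pair(c, m(b, c, m(b, m(b, 0, m(b, 0, 0)), 0))))   [R3 at 1.2.1]
3. p(pair(c, m(b, c, m(b, m(b, 0, m(b, 0, 0)), 0))))  →  p(pair(c, m(b, c, m(b, 0, m(b, 0, 0)))))   [R3 at 1.2.3]
4. p(pair(c, m(b, c, m(b, 0, m(b, 0, 0)))))  →  p(pair(c, m(b, c, m(b, 0, 0))))   [R3 at 1.2.3.3]
5. p(pair(c, m(b, c, m(b, 0, 0))))  →  p(pair(c, m(b, c, 0)))   [R3 at 1.2.3]
6. p(pair(c, m(b, c, 0)))  →  p(pair(c, c))   [R3 at 1.2]

p(pair(c, c))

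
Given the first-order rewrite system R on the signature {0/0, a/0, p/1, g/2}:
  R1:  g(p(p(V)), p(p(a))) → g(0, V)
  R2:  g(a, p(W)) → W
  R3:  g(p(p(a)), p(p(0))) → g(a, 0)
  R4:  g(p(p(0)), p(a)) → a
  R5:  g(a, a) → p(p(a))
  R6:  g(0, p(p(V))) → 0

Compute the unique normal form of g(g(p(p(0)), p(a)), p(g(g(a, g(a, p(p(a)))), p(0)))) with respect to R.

0

1. g(g(p(p(0)), p(a)), p(g(g(a, g(a, p(p(a)))), p(0))))  →  g(a, p(g(g(a, g(a, p(p(a)))), p(0))))   [R4 at 1]
2. g(a, p(g(g(a, g(a, p(p(a)))), p(0))))  →  g(g(a, g(a, p(p(a)))), p(0))   [R2 at ε]
3. g(g(a, g(a, p(p(a)))), p(0))  →  g(g(a, p(a)), p(0))   [R2 at 1.2]
4. g(g(a, p(a)), p(0))  →  g(a, p(0))   [R2 at 1]
5. g(a, p(0))  →  0   [R2 at ε]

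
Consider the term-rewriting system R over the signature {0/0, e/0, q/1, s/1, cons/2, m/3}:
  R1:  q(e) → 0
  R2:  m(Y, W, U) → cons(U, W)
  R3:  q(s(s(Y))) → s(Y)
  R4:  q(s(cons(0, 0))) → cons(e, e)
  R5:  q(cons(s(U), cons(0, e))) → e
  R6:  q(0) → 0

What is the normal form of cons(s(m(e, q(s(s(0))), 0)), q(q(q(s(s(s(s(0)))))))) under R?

cons(s(cons(0, s(0))), s(0))

1. cons(s(m(e, q(s(s(0))), 0)), q(q(q(s(s(s(s(0))))))))  →  cons(s(cons(0, q(s(s(0))))), q(q(q(s(s(s(s(0))))))))   [R2 at 1.1]
2. cons(s(cons(0, q(s(s(0))))), q(q(q(s(s(s(s(0))))))))  →  cons(s(cons(0, s(0))), q(q(q(s(s(s(s(0))))))))   [R3 at 1.1.2]
3. cons(s(cons(0, s(0))), q(q(q(s(s(s(s(0))))))))  →  cons(s(cons(0, s(0))), q(q(s(s(s(0))))))   [R3 at 2.1.1]
4. cons(s(cons(0, s(0))), q(q(s(s(s(0))))))  →  cons(s(cons(0, s(0))), q(s(s(0))))   [R3 at 2.1]
5. cons(s(cons(0, s(0))), q(s(s(0))))  →  cons(s(cons(0, s(0))), s(0))   [R3 at 2]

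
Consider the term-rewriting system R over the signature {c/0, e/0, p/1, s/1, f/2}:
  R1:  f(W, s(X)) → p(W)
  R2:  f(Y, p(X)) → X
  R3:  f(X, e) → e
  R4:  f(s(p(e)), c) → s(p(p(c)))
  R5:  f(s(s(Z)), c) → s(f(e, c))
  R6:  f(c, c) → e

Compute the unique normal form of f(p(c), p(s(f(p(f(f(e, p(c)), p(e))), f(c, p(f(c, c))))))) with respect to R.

s(e)

1. f(p(c), p(s(f(p(f(f(e, p(c)), p(e))), f(c, p(f(c, c)))))))  →  s(f(p(f(f(e, p(c)), p(e))), f(c, p(f(c, c)))))   [R2 at ε]
2. s(f(p(f(f(e, p(c)), p(e))), f(c, p(f(c, c)))))  →  s(f(p(e), f(c, p(f(c, c)))))   [R2 at 1.1.1]
3. s(f(p(e), f(c, p(f(c, c)))))  →  s(f(p(e), f(c, c)))   [R2 at 1.2]
4. s(f(p(e), f(c, c)))  →  s(f(p(e), e))   [R6 at 1.2]
5. s(f(p(e), e))  →  s(e)   [R3 at 1]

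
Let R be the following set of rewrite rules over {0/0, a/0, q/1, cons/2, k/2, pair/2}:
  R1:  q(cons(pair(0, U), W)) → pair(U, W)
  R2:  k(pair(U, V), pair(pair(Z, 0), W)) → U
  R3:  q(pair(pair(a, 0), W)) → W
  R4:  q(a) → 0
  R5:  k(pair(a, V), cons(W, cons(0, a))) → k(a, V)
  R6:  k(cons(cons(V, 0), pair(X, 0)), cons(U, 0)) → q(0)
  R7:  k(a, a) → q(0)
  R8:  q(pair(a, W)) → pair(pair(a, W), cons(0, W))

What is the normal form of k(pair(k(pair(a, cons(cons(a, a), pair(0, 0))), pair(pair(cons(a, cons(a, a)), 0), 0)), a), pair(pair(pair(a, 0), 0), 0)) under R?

a

1. k(pair(k(pair(a, cons(cons(a, a), pair(0, 0))), pair(pair(cons(a, cons(a, a)), 0), 0)), a), pair(pair(pair(a, 0), 0), 0))  →  k(pair(a, cons(cons(a, a), pair(0, 0))), pair(pair(cons(a, cons(a, a)), 0), 0))   [R2 at ε]
2. k(pair(a, cons(cons(a, a), pair(0, 0))), pair(pair(cons(a, cons(a, a)), 0), 0))  →  a   [R2 at ε]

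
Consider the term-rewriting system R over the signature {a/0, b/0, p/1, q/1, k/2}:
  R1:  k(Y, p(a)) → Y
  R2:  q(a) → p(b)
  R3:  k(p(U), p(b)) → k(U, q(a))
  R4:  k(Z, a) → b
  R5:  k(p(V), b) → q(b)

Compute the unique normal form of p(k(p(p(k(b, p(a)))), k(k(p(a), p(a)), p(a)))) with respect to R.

p(p(p(b)))

1. p(k(p(p(k(b, p(a)))), k(k(p(a), p(a)), p(a))))  →  p(k(p(p(b)), k(k(p(a), p(a)), p(a))))   [R1 at 1.1.1.1]
2. p(k(p(p(b)), k(k(p(a), p(a)), p(a))))  →  p(k(p(p(b)), k(p(a), p(a))))   [R1 at 1.2]
3. p(k(p(p(b)), k(p(a), p(a))))  →  p(k(p(p(b)), p(a)))   [R1 at 1.2]
4. p(k(p(p(b)), p(a)))  →  p(p(p(b)))   [R1 at 1]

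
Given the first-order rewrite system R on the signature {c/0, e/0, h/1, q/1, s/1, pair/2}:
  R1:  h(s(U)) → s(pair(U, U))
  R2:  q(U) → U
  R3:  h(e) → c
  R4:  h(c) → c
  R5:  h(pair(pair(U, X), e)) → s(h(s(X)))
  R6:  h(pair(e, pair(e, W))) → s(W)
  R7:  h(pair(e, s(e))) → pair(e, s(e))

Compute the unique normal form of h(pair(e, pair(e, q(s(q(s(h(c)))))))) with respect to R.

s(s(s(c)))

1. h(pair(e, pair(e, q(s(q(s(h(c))))))))  →  s(q(s(q(s(h(c))))))   [R6 at ε]
2. s(q(s(q(s(h(c))))))  →  s(s(q(s(h(c)))))   [R2 at 1]
3. s(s(q(s(h(c)))))  →  s(s(s(h(c))))   [R2 at 1.1]
4. s(s(s(h(c))))  →  s(s(s(c)))   [R4 at 1.1.1]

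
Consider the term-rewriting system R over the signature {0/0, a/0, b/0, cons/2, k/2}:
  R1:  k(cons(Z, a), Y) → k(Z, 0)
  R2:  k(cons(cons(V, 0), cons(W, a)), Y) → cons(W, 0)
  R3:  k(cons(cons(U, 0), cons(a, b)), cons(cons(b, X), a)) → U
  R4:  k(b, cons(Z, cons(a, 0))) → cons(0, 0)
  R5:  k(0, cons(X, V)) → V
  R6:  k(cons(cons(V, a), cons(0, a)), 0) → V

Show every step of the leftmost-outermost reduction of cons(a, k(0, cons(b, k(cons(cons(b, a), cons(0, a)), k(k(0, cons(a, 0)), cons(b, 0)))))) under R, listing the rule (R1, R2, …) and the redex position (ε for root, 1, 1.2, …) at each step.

1. cons(a, k(0, cons(b, k(cons(cons(b, a), cons(0, a)), k(k(0, cons(a, 0)), cons(b, 0))))))  →  cons(a, k(cons(cons(b, a), cons(0, a)), k(k(0, cons(a, 0)), cons(b, 0))))   [R5 at 2]
2. cons(a, k(cons(cons(b, a), cons(0, a)), k(k(0, cons(a, 0)), cons(b, 0))))  →  cons(a, k(cons(cons(b, a), cons(0, a)), k(0, cons(b, 0))))   [R5 at 2.2.1]
3. cons(a, k(cons(cons(b, a), cons(0, a)), k(0, cons(b, 0))))  →  cons(a, k(cons(cons(b, a), cons(0, a)), 0))   [R5 at 2.2]
4. cons(a, k(cons(cons(b, a), cons(0, a)), 0))  →  cons(a, b)   [R6 at 2]

cons(a, b)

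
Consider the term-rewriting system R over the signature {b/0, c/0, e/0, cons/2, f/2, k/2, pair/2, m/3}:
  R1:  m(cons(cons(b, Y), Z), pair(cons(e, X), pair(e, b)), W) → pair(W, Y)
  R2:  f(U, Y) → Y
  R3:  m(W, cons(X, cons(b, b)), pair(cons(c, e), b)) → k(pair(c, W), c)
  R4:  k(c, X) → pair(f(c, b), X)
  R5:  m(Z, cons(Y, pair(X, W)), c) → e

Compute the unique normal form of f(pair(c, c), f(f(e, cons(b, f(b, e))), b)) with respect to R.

1. f(pair(c, c), f(f(e, cons(b, f(b, e))), b))  →  f(f(e, cons(b, f(b, e))), b)   [R2 at ε]
2. f(f(e, cons(b, f(b, e))), b)  →  b   [R2 at ε]

b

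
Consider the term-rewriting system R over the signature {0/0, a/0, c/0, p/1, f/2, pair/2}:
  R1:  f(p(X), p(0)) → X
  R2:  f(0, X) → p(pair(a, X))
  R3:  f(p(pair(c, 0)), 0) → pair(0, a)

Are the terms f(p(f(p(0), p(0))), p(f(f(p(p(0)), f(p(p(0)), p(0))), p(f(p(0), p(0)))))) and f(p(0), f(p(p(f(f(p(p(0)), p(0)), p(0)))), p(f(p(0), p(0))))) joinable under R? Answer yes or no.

Reduce t₁ = f(p(f(p(0), p(0))), p(f(f(p(p(0)), f(p(p(0)), p(0))), p(f(p(0), p(0)))))):
1. f(p(f(p(0), p(0))), p(f(f(p(p(0)), f(p(p(0)), p(0))), p(f(p(0), p(0))))))  →  f(p(0), p(f(f(p(p(0)), f(p(p(0)), p(0))), p(f(p(0), p(0))))))   [R1 at 1.1]
2. f(p(0), p(f(f(p(p(0)), f(p(p(0)), p(0))), p(f(p(0), p(0))))))  →  f(p(0), p(f(f(p(p(0)), p(0)), p(f(p(0), p(0))))))   [R1 at 2.1.1.2]
3. f(p(0), p(f(f(p(p(0)), p(0)), p(f(p(0), p(0))))))  →  f(p(0), p(f(p(0), p(f(p(0), p(0))))))   [R1 at 2.1.1]
4. f(p(0), p(f(p(0), p(f(p(0), p(0))))))  →  f(p(0), p(f(p(0), p(0))))   [R1 at 2.1.2.1]
5. f(p(0), p(f(p(0), p(0))))  →  f(p(0), p(0))   [R1 at 2.1]
6. f(p(0), p(0))  →  0   [R1 at ε]

Reduce t₂ = f(p(0), f(p(p(f(f(p(p(0)), p(0)), p(0)))), p(f(p(0), p(0))))):
1. f(p(0), f(p(p(f(f(p(p(0)), p(0)), p(0)))), p(f(p(0), p(0)))))  →  f(p(0), f(p(p(f(p(0), p(0)))), p(f(p(0), p(0)))))   [R1 at 2.1.1.1.1]
2. f(p(0), f(p(p(f(p(0), p(0)))), p(f(p(0), p(0)))))  →  f(p(0), f(p(p(0)), p(f(p(0), p(0)))))   [R1 at 2.1.1.1]
3. f(p(0), f(p(p(0)), p(f(p(0), p(0)))))  →  f(p(0), f(p(p(0)), p(0)))   [R1 at 2.2.1]
4. f(p(0), f(p(p(0)), p(0)))  →  f(p(0), p(0))   [R1 at 2]
5. f(p(0), p(0))  →  0   [R1 at ε]

yes — NF(t₁) = 0, NF(t₂) = 0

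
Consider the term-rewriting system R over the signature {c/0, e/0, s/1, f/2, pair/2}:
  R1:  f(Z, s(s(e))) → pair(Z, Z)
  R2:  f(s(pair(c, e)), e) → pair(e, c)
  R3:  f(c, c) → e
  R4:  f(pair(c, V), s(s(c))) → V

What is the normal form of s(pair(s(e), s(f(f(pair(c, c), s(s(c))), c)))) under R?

s(pair(s(e), s(e)))

1. s(pair(s(e), s(f(f(pair(c, c), s(s(c))), c))))  →  s(pair(s(e), s(f(c, c))))   [R4 at 1.2.1.1]
2. s(pair(s(e), s(f(c, c))))  →  s(pair(s(e), s(e)))   [R3 at 1.2.1]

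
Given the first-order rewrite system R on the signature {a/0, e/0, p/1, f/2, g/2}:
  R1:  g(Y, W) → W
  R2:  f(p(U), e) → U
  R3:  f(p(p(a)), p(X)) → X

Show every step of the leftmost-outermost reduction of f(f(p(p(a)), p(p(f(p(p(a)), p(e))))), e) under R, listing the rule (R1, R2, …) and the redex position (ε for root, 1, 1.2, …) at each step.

e

1. f(f(p(p(a)), p(p(f(p(p(a)), p(e))))), e)  →  f(p(f(p(p(a)), p(e))), e)   [R3 at 1]
2. f(p(f(p(p(a)), p(e))), e)  →  f(p(p(a)), p(e))   [R2 at ε]
3. f(p(p(a)), p(e))  →  e   [R3 at ε]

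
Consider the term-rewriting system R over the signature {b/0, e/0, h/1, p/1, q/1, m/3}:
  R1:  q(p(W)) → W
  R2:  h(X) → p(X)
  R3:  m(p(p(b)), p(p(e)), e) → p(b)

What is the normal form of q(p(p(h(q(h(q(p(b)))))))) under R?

1. q(p(p(h(q(h(q(p(b))))))))  →  p(h(q(h(q(p(b))))))   [R1 at ε]
2. p(h(q(h(q(p(b))))))  →  p(p(q(h(q(p(b))))))   [R2 at 1]
3. p(p(q(h(q(p(b))))))  →  p(p(q(p(q(p(b))))))   [R2 at 1.1.1]
4. p(p(q(p(q(p(b))))))  →  p(p(q(p(b))))   [R1 at 1.1]
5. p(p(q(p(b))))  →  p(p(b))   [R1 at 1.1]

p(p(b))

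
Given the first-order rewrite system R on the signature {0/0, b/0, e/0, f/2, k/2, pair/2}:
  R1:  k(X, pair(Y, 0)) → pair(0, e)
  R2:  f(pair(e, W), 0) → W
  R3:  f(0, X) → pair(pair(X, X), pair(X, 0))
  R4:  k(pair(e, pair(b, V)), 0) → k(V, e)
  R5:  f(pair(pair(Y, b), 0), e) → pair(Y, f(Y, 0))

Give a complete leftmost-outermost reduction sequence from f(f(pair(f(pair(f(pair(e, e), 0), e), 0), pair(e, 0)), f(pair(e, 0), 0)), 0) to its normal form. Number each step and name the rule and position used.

0

1. f(f(pair(f(pair(f(pair(e, e), 0), e), 0), pair(e, 0)), f(pair(e, 0), 0)), 0)  →  f(f(pair(f(pair(e, e), 0), pair(e, 0)), f(pair(e, 0), 0)), 0)   [R2 at 1.1.1.1.1]
2. f(f(pair(f(pair(e, e), 0), pair(e, 0)), f(pair(e, 0), 0)), 0)  →  f(f(pair(e, pair(e, 0)), f(pair(e, 0), 0)), 0)   [R2 at 1.1.1]
3. f(f(pair(e, pair(e, 0)), f(pair(e, 0), 0)), 0)  →  f(f(pair(e, pair(e, 0)), 0), 0)   [R2 at 1.2]
4. f(f(pair(e, pair(e, 0)), 0), 0)  →  f(pair(e, 0), 0)   [R2 at 1]
5. f(pair(e, 0), 0)  →  0   [R2 at ε]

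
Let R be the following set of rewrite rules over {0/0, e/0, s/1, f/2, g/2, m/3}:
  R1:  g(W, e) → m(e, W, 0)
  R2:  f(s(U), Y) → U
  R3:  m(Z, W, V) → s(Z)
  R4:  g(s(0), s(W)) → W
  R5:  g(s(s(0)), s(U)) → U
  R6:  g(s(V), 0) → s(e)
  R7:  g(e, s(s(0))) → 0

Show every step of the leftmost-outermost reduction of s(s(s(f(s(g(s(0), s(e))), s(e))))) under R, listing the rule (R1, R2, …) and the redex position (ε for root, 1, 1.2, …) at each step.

s(s(s(e)))

1. s(s(s(f(s(g(s(0), s(e))), s(e)))))  →  s(s(s(g(s(0), s(e)))))   [R2 at 1.1.1]
2. s(s(s(g(s(0), s(e)))))  →  s(s(s(e)))   [R4 at 1.1.1]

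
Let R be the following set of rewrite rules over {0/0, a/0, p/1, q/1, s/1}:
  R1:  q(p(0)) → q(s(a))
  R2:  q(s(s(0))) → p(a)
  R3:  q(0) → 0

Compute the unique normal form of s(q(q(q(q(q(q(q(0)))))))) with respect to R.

1. s(q(q(q(q(q(q(q(0))))))))  →  s(q(q(q(q(q(q(0)))))))   [R3 at 1.1.1.1.1.1.1]
2. s(q(q(q(q(q(q(0)))))))  →  s(q(q(q(q(q(0))))))   [R3 at 1.1.1.1.1.1]
3. s(q(q(q(q(q(0))))))  →  s(q(q(q(q(0)))))   [R3 at 1.1.1.1.1]
4. s(q(q(q(q(0)))))  →  s(q(q(q(0))))   [R3 at 1.1.1.1]
5. s(q(q(q(0))))  →  s(q(q(0)))   [R3 at 1.1.1]
6. s(q(q(0)))  →  s(q(0))   [R3 at 1.1]
7. s(q(0))  →  s(0)   [R3 at 1]

s(0)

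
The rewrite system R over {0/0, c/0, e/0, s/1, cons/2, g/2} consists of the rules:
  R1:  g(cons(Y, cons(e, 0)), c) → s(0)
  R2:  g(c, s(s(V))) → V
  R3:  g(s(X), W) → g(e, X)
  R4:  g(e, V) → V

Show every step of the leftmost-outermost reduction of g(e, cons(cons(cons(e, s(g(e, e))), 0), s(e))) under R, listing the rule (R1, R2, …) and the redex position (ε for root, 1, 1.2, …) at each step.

1. g(e, cons(cons(cons(e, s(g(e, e))), 0), s(e)))  →  cons(cons(cons(e, s(g(e, e))), 0), s(e))   [R4 at ε]
2. cons(cons(cons(e, s(g(e, e))), 0), s(e))  →  cons(cons(cons(e, s(e)), 0), s(e))   [R4 at 1.1.2.1]

cons(cons(cons(e, s(e)), 0), s(e))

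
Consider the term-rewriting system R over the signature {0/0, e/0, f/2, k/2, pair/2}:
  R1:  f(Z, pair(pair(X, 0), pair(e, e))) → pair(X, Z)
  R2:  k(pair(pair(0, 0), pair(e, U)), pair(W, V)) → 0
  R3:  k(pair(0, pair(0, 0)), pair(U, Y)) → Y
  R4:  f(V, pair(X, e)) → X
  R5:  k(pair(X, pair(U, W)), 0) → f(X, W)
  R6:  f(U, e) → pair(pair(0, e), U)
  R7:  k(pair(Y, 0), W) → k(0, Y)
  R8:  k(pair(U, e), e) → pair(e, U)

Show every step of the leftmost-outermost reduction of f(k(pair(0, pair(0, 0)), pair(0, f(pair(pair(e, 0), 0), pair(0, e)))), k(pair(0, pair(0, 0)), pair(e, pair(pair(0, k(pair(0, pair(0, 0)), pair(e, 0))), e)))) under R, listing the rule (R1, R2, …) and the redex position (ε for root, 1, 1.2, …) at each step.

1. f(k(pair(0, pair(0, 0)), pair(0, f(pair(pair(e, 0), 0), pair(0, e)))), k(pair(0, pair(0, 0)), pair(e, pair(pair(0, k(pair(0, pair(0, 0)), pair(e, 0))), e))))  →  f(f(pair(pair(e, 0), 0), pair(0, e)), k(pair(0, pair(0, 0)), pair(e, pair(pair(0, k(pair(0, pair(0, 0)), pair(e, 0))), e))))   [R3 at 1]
2. f(f(pair(pair(e, 0), 0), pair(0, e)), k(pair(0, pair(0, 0)), pair(e, pair(pair(0, k(pair(0, pair(0, 0)), pair(e, 0))), e))))  →  f(0, k(pair(0, pair(0, 0)), pair(e, pair(pair(0, k(pair(0, pair(0, 0)), pair(e, 0))), e))))   [R4 at 1]
3. f(0, k(pair(0, pair(0, 0)), pair(e, pair(pair(0, k(pair(0, pair(0, 0)), pair(e, 0))), e))))  →  f(0, pair(pair(0, k(pair(0, pair(0, 0)), pair(e, 0))), e))   [R3 at 2]
4. f(0, pair(pair(0, k(pair(0, pair(0, 0)), pair(e, 0))), e))  →  pair(0, k(pair(0, pair(0, 0)), pair(e, 0)))   [R4 at ε]
5. pair(0, k(pair(0, pair(0, 0)), pair(e, 0)))  →  pair(0, 0)   [R3 at 2]

pair(0, 0)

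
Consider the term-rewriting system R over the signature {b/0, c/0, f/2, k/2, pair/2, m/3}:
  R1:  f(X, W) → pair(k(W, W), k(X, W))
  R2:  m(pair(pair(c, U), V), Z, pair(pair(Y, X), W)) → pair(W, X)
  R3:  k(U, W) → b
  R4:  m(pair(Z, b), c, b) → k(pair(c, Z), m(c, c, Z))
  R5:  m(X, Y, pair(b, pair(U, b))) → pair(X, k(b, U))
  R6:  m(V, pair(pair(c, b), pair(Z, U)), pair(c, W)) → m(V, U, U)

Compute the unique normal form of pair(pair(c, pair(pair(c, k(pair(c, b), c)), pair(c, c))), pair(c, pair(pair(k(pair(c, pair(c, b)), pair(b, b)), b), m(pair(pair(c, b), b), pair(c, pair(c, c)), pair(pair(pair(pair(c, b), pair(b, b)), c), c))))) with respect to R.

1. pair(pair(c, pair(pair(c, k(pair(c, b), c)), pair(c, c))), pair(c, pair(pair(k(pair(c, pair(c, b)), pair(b, b)), b), m(pair(pair(c, b), b), pair(c, pair(c, c)), pair(pair(pair(pair(c, b), pair(b, b)), c), c)))))  →  pair(pair(c, pair(pair(c, b), pair(c, c))), pair(c, pair(pair(k(pair(c, pair(c, b)), pair(b, b)), b), m(pair(pair(c, b), b), pair(c, pair(c, c)), pair(pair(pair(pair(c, b), pair(b, b)), c), c)))))   [R3 at 1.2.1.2]
2. pair(pair(c, pair(pair(c, b), pair(c, c))), pair(c, pair(pair(k(pair(c, pair(c, b)), pair(b, b)), b), m(pair(pair(c, b), b), pair(c, pair(c, c)), pair(pair(pair(pair(c, b), pair(b, b)), c), c)))))  →  pair(pair(c, pair(pair(c, b), pair(c, c))), pair(c, pair(pair(b, b), m(pair(pair(c, b), b), pair(c, pair(c, c)), pair(pair(pair(pair(c, b), pair(b, b)), c), c)))))   [R3 at 2.2.1.1]
3. pair(pair(c, pair(pair(c, b), pair(c, c))), pair(c, pair(pair(b, b), m(pair(pair(c, b), b), pair(c, pair(c, c)), pair(pair(pair(pair(c, b), pair(b, b)), c), c)))))  →  pair(pair(c, pair(pair(c, b), pair(c, c))), pair(c, pair(pair(b, b), pair(c, c))))   [R2 at 2.2.2]

pair(pair(c, pair(pair(c, b), pair(c, c))), pair(c, pair(pair(b, b), pair(c, c))))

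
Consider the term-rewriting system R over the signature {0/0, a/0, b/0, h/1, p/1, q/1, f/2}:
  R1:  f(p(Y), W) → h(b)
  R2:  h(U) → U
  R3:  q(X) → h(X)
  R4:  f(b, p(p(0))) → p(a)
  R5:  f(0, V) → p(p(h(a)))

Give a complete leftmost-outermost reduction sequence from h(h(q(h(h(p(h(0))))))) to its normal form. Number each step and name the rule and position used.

p(0)

1. h(h(q(h(h(p(h(0)))))))  →  h(q(h(h(p(h(0))))))   [R2 at ε]
2. h(q(h(h(p(h(0))))))  →  q(h(h(p(h(0)))))   [R2 at ε]
3. q(h(h(p(h(0)))))  →  h(h(h(p(h(0)))))   [R3 at ε]
4. h(h(h(p(h(0)))))  →  h(h(p(h(0))))   [R2 at ε]
5. h(h(p(h(0))))  →  h(p(h(0)))   [R2 at ε]
6. h(p(h(0)))  →  p(h(0))   [R2 at ε]
7. p(h(0))  →  p(0)   [R2 at 1]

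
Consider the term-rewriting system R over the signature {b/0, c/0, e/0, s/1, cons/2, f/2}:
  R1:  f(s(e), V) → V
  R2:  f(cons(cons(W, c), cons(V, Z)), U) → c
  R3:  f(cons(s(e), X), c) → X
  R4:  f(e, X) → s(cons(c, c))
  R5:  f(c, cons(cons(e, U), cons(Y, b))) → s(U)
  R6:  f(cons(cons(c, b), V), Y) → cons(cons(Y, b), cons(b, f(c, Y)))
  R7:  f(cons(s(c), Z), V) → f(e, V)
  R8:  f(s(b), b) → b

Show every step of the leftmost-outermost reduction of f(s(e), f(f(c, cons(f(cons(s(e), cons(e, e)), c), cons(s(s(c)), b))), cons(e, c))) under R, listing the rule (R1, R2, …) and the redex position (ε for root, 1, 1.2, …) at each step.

cons(e, c)

1. f(s(e), f(f(c, cons(f(cons(s(e), cons(e, e)), c), cons(s(s(c)), b))), cons(e, c)))  →  f(f(c, cons(f(cons(s(e), cons(e, e)), c), cons(s(s(c)), b))), cons(e, c))   [R1 at ε]
2. f(f(c, cons(f(cons(s(e), cons(e, e)), c), cons(s(s(c)), b))), cons(e, c))  →  f(f(c, cons(cons(e, e), cons(s(s(c)), b))), cons(e, c))   [R3 at 1.2.1]
3. f(f(c, cons(cons(e, e), cons(s(s(c)), b))), cons(e, c))  →  f(s(e), cons(e, c))   [R5 at 1]
4. f(s(e), cons(e, c))  →  cons(e, c)   [R1 at ε]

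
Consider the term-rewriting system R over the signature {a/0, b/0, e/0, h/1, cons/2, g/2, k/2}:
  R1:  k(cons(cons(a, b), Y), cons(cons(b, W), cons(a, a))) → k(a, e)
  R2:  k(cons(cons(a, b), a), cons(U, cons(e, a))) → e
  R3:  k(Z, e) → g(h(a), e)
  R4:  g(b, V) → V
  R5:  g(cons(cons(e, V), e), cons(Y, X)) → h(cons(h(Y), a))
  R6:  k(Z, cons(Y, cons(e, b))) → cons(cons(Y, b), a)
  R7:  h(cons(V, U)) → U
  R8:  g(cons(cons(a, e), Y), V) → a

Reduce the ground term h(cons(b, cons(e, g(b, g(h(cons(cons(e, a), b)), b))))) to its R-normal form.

cons(e, b)

1. h(cons(b, cons(e, g(b, g(h(cons(cons(e, a), b)), b)))))  →  cons(e, g(b, g(h(cons(cons(e, a), b)), b)))   [R7 at ε]
2. cons(e, g(b, g(h(cons(cons(e, a), b)), b)))  →  cons(e, g(h(cons(cons(e, a), b)), b))   [R4 at 2]
3. cons(e, g(h(cons(cons(e, a), b)), b))  →  cons(e, g(b, b))   [R7 at 2.1]
4. cons(e, g(b, b))  →  cons(e, b)   [R4 at 2]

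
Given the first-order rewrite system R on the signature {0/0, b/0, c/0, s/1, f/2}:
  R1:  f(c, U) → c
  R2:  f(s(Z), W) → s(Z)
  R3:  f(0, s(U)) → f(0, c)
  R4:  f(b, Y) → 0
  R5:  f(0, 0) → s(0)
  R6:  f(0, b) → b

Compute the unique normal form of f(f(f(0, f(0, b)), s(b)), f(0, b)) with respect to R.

b

1. f(f(f(0, f(0, b)), s(b)), f(0, b))  →  f(f(f(0, b), s(b)), f(0, b))   [R6 at 1.1.2]
2. f(f(f(0, b), s(b)), f(0, b))  →  f(f(b, s(b)), f(0, b))   [R6 at 1.1]
3. f(f(b, s(b)), f(0, b))  →  f(0, f(0, b))   [R4 at 1]
4. f(0, f(0, b))  →  f(0, b)   [R6 at 2]
5. f(0, b)  →  b   [R6 at ε]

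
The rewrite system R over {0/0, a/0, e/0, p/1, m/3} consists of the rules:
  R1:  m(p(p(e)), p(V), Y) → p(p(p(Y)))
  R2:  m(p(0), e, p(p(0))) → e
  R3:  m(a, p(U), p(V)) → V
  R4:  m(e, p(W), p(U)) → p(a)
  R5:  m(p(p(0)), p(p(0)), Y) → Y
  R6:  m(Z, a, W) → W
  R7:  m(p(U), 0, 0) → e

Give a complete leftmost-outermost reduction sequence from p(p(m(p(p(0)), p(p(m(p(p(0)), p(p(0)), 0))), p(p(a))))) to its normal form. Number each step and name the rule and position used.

1. p(p(m(p(p(0)), p(p(m(p(p(0)), p(p(0)), 0))), p(p(a)))))  →  p(p(m(p(p(0)), p(p(0)), p(p(a)))))   [R5 at 1.1.2.1.1]
2. p(p(m(p(p(0)), p(p(0)), p(p(a)))))  →  p(p(p(p(a))))   [R5 at 1.1]

p(p(p(p(a))))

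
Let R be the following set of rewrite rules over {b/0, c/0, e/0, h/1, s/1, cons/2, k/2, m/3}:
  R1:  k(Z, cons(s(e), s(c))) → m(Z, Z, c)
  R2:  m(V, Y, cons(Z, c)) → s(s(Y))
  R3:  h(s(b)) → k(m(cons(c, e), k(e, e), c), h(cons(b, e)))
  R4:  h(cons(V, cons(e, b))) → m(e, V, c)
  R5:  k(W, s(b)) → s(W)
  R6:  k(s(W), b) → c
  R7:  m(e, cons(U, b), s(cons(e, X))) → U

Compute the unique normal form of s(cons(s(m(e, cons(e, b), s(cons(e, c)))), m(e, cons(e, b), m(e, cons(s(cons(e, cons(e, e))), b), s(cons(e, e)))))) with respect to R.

1. s(cons(s(m(e, cons(e, b), s(cons(e, c)))), m(e, cons(e, b), m(e, cons(s(cons(e, cons(e, e))), b), s(cons(e, e))))))  →  s(cons(s(e), m(e, cons(e, b), m(e, cons(s(cons(e, cons(e, e))), b), s(cons(e, e))))))   [R7 at 1.1.1]
2. s(cons(s(e), m(e, cons(e, b), m(e, cons(s(cons(e, cons(e, e))), b), s(cons(e, e))))))  →  s(cons(s(e), m(e, cons(e, b), s(cons(e, cons(e, e))))))   [R7 at 1.2.3]
3. s(cons(s(e), m(e, cons(e, b), s(cons(e, cons(e, e))))))  →  s(cons(s(e), e))   [R7 at 1.2]

s(cons(s(e), e))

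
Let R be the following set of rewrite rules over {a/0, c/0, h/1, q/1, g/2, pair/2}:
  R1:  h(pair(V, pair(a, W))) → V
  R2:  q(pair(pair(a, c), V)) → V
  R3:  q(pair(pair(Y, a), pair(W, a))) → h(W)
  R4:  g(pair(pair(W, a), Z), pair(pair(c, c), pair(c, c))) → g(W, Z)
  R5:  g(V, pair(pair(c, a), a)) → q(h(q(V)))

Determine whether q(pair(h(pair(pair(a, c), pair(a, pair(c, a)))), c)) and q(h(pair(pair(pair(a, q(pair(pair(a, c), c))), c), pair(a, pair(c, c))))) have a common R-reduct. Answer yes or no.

Reduce t₁ = q(pair(h(pair(pair(a, c), pair(a, pair(c, a)))), c)):
1. q(pair(h(pair(pair(a, c), pair(a, pair(c, a)))), c))  →  q(pair(pair(a, c), c))   [R1 at 1.1]
2. q(pair(pair(a, c), c))  →  c   [R2 at ε]

Reduce t₂ = q(h(pair(pair(pair(a, q(pair(pair(a, c), c))), c), pair(a, pair(c, c))))):
1. q(h(pair(pair(pair(a, q(pair(pair(a, c), c))), c), pair(a, pair(c, c)))))  →  q(pair(pair(a, q(pair(pair(a, c), c))), c))   [R1 at 1]
2. q(pair(pair(a, q(pair(pair(a, c), c))), c))  →  q(pair(pair(a, c), c))   [R2 at 1.1.2]
3. q(pair(pair(a, c), c))  →  c   [R2 at ε]

yes — NF(t₁) = c, NF(t₂) = c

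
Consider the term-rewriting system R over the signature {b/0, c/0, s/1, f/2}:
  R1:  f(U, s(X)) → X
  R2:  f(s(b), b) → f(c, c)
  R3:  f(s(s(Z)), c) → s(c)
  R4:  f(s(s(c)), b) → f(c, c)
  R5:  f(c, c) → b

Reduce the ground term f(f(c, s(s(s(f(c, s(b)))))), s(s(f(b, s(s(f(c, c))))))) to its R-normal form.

s(s(b))

1. f(f(c, s(s(s(f(c, s(b)))))), s(s(f(b, s(s(f(c, c)))))))  →  s(f(b, s(s(f(c, c)))))   [R1 at ε]
2. s(f(b, s(s(f(c, c)))))  →  s(s(f(c, c)))   [R1 at 1]
3. s(s(f(c, c)))  →  s(s(b))   [R5 at 1.1]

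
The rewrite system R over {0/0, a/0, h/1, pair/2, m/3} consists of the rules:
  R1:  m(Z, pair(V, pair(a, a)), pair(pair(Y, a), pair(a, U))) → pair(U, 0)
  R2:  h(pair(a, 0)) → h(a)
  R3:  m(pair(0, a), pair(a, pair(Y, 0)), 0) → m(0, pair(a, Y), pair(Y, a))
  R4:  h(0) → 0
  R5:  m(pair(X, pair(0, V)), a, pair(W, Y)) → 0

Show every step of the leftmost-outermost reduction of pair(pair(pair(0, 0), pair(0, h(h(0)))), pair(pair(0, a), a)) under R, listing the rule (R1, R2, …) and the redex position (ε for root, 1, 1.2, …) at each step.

pair(pair(pair(0, 0), pair(0, 0)), pair(pair(0, a), a))

1. pair(pair(pair(0, 0), pair(0, h(h(0)))), pair(pair(0, a), a))  →  pair(pair(pair(0, 0), pair(0, h(0))), pair(pair(0, a), a))   [R4 at 1.2.2.1]
2. pair(pair(pair(0, 0), pair(0, h(0))), pair(pair(0, a), a))  →  pair(pair(pair(0, 0), pair(0, 0)), pair(pair(0, a), a))   [R4 at 1.2.2]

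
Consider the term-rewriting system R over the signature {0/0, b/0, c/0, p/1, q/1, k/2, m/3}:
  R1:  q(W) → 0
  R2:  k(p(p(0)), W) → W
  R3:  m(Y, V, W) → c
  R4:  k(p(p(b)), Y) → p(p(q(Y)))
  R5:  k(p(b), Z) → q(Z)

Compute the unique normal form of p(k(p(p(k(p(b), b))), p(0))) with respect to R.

1. p(k(p(p(k(p(b), b))), p(0)))  →  p(k(p(p(q(b))), p(0)))   [R5 at 1.1.1.1]
2. p(k(p(p(q(b))), p(0)))  →  p(k(p(p(0)), p(0)))   [R1 at 1.1.1.1]
3. p(k(p(p(0)), p(0)))  →  p(p(0))   [R2 at 1]

p(p(0))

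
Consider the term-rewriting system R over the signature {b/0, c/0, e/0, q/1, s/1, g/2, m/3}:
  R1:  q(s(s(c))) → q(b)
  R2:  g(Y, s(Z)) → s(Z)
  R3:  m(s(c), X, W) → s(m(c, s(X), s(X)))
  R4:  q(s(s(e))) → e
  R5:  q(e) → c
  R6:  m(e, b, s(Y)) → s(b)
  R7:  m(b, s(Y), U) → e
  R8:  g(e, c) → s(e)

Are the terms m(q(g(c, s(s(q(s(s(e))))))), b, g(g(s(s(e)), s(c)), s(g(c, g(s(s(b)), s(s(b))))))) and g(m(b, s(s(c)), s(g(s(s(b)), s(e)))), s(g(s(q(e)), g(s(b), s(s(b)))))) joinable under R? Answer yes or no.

no — NF(t₁) = s(b), NF(t₂) = s(s(s(b)))

Reduce t₁ = m(q(g(c, s(s(q(s(s(e))))))), b, g(g(s(s(e)), s(c)), s(g(c, g(s(s(b)), s(s(b))))))):
1. m(q(g(c, s(s(q(s(s(e))))))), b, g(g(s(s(e)), s(c)), s(g(c, g(s(s(b)), s(s(b)))))))  →  m(q(s(s(q(s(s(e)))))), b, g(g(s(s(e)), s(c)), s(g(c, g(s(s(b)), s(s(b)))))))   [R2 at 1.1]
2. m(q(s(s(q(s(s(e)))))), b, g(g(s(s(e)), s(c)), s(g(c, g(s(s(b)), s(s(b)))))))  →  m(q(s(s(e))), b, g(g(s(s(e)), s(c)), s(g(c, g(s(s(b)), s(s(b)))))))   [R4 at 1.1.1.1]
3. m(q(s(s(e))), b, g(g(s(s(e)), s(c)), s(g(c, g(s(s(b)), s(s(b)))))))  →  m(e, b, g(g(s(s(e)), s(c)), s(g(c, g(s(s(b)), s(s(b)))))))   [R4 at 1]
4. m(e, b, g(g(s(s(e)), s(c)), s(g(c, g(s(s(b)), s(s(b)))))))  →  m(e, b, s(g(c, g(s(s(b)), s(s(b))))))   [R2 at 3]
5. m(e, b, s(g(c, g(s(s(b)), s(s(b))))))  →  s(b)   [R6 at ε]

Reduce t₂ = g(m(b, s(s(c)), s(g(s(s(b)), s(e)))), s(g(s(q(e)), g(s(b), s(s(b)))))):
1. g(m(b, s(s(c)), s(g(s(s(b)), s(e)))), s(g(s(q(e)), g(s(b), s(s(b))))))  →  s(g(s(q(e)), g(s(b), s(s(b)))))   [R2 at ε]
2. s(g(s(q(e)), g(s(b), s(s(b)))))  →  s(g(s(c), g(s(b), s(s(b)))))   [R5 at 1.1.1]
3. s(g(s(c), g(s(b), s(s(b)))))  →  s(g(s(c), s(s(b))))   [R2 at 1.2]
4. s(g(s(c), s(s(b))))  →  s(s(s(b)))   [R2 at 1]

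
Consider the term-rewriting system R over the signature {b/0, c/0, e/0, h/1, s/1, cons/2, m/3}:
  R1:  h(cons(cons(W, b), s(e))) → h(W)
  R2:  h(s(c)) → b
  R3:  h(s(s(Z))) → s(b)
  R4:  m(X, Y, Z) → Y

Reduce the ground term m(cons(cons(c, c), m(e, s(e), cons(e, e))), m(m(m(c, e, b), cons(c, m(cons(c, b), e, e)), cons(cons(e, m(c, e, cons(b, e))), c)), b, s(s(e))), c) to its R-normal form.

1. m(cons(cons(c, c), m(e, s(e), cons(e, e))), m(m(m(c, e, b), cons(c, m(cons(c, b), e, e)), cons(cons(e, m(c, e, cons(b, e))), c)), b, s(s(e))), c)  →  m(m(m(c, e, b), cons(c, m(cons(c, b), e, e)), cons(cons(e, m(c, e, cons(b, e))), c)), b, s(s(e)))   [R4 at ε]
2. m(m(m(c, e, b), cons(c, m(cons(c, b), e, e)), cons(cons(e, m(c, e, cons(b, e))), c)), b, s(s(e)))  →  b   [R4 at ε]

b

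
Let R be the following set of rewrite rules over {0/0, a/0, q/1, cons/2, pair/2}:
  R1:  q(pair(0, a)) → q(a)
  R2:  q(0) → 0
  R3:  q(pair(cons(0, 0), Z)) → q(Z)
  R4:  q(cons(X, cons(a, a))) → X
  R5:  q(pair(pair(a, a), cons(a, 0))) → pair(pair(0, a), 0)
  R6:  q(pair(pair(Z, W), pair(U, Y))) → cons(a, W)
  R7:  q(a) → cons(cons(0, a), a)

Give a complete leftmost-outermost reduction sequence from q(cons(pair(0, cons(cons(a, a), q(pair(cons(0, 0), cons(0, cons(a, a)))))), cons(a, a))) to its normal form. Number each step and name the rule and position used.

1. q(cons(pair(0, cons(cons(a, a), q(pair(cons(0, 0), cons(0, cons(a, a)))))), cons(a, a)))  →  pair(0, cons(cons(a, a), q(pair(cons(0, 0), cons(0, cons(a, a))))))   [R4 at ε]
2. pair(0, cons(cons(a, a), q(pair(cons(0, 0), cons(0, cons(a, a))))))  →  pair(0, cons(cons(a, a), q(cons(0, cons(a, a)))))   [R3 at 2.2]
3. pair(0, cons(cons(a, a), q(cons(0, cons(a, a)))))  →  pair(0, cons(cons(a, a), 0))   [R4 at 2.2]

pair(0, cons(cons(a, a), 0))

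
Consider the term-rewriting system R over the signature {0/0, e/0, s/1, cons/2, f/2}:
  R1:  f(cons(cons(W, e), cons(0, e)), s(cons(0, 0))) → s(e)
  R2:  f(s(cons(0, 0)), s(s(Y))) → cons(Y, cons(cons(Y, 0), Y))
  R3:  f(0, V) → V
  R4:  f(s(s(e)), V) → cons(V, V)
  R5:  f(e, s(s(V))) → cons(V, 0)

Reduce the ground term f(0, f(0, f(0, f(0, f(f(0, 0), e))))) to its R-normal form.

e

1. f(0, f(0, f(0, f(0, f(f(0, 0), e)))))  →  f(0, f(0, f(0, f(f(0, 0), e))))   [R3 at ε]
2. f(0, f(0, f(0, f(f(0, 0), e))))  →  f(0, f(0, f(f(0, 0), e)))   [R3 at ε]
3. f(0, f(0, f(f(0, 0), e)))  →  f(0, f(f(0, 0), e))   [R3 at ε]
4. f(0, f(f(0, 0), e))  →  f(f(0, 0), e)   [R3 at ε]
5. f(f(0, 0), e)  →  f(0, e)   [R3 at 1]
6. f(0, e)  →  e   [R3 at ε]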